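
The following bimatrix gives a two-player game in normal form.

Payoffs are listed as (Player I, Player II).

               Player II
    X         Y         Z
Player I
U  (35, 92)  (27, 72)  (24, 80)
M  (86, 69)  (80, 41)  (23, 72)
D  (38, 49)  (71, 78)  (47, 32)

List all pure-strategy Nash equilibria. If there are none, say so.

There is no pure-strategy Nash equilibrium.

(U, X): Player I can switch to M (35 → 86). Not NE.
(U, Y): Player I can switch to M (27 → 80). Not NE.
(U, Z): Player I can switch to D (24 → 47). Not NE.
(M, X): Player II can switch to Z (69 → 72). Not NE.
(M, Y): Player II can switch to X (41 → 69). Not NE.
(M, Z): Player I can switch to U (23 → 24). Not NE.
(D, X): Player I can switch to M (38 → 86). Not NE.
(D, Y): Player I can switch to M (71 → 80). Not NE.
(D, Z): Player II can switch to X (32 → 49). Not NE.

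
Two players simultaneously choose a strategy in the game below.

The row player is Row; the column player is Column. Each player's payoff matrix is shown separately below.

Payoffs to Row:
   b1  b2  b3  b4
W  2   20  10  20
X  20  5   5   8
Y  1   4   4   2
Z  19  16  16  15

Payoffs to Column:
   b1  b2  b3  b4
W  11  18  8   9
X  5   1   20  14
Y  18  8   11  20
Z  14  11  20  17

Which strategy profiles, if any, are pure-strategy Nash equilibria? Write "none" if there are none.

Row against b1: payoffs 2, 20, 1, 19 → best response X.
Row against b2: payoffs 20, 5, 4, 16 → best response W.
Row against b3: payoffs 10, 5, 4, 16 → best response Z.
Row against b4: payoffs 20, 8, 2, 15 → best response W.
Column against W: payoffs 11, 18, 8, 9 → best response b2.
Column against X: payoffs 5, 1, 20, 14 → best response b3.
Column against Y: payoffs 18, 8, 11, 20 → best response b4.
Column against Z: payoffs 14, 11, 20, 17 → best response b3.
Mutual best responses: (W, b2); (Z, b3).

Pure-strategy Nash equilibria: (W, b2); (Z, b3)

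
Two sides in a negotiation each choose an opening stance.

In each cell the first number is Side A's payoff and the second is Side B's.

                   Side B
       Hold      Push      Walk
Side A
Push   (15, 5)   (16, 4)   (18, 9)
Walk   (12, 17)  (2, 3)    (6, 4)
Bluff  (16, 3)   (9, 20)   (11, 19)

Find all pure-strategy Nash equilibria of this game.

Side A against Hold: payoffs 15, 12, 16 → best response Bluff.
Side A against Push: payoffs 16, 2, 9 → best response Push.
Side A against Walk: payoffs 18, 6, 11 → best response Push.
Side B against Push: payoffs 5, 4, 9 → best response Walk.
Side B against Walk: payoffs 17, 3, 4 → best response Hold.
Side B against Bluff: payoffs 3, 20, 19 → best response Push.
Mutual best responses: (Push, Walk).

Pure NE: (Push, Walk)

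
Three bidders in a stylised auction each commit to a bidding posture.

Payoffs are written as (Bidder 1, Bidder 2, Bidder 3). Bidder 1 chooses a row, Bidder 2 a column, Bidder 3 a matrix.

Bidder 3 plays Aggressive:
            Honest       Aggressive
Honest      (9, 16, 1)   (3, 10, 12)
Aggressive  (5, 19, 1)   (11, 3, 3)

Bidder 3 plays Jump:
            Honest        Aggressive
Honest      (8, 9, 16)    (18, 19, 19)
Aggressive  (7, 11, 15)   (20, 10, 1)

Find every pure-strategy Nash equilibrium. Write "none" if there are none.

Mark each player's best response to every combination of opponents' strategies; a profile where every player is best-responding is a pure Nash equilibrium.
Bidder 1 against (Honest, Aggressive): payoffs 9, 5 → best response Honest.
Bidder 1 against (Honest, Jump): payoffs 8, 7 → best response Honest.
Bidder 1 against (Aggressive, Aggressive): payoffs 3, 11 → best response Aggressive.
Bidder 1 against (Aggressive, Jump): payoffs 18, 20 → best response Aggressive.
Bidder 2 against (Honest, Aggressive): payoffs 16, 10 → best response Honest.
Bidder 2 against (Honest, Jump): payoffs 9, 19 → best response Aggressive.
Bidder 2 against (Aggressive, Aggressive): payoffs 19, 3 → best response Honest.
Bidder 2 against (Aggressive, Jump): payoffs 11, 10 → best response Honest.
Bidder 3 against (Honest, Honest): payoffs 1, 16 → best response Jump.
Bidder 3 against (Honest, Aggressive): payoffs 12, 19 → best response Jump.
Bidder 3 against (Aggressive, Honest): payoffs 1, 15 → best response Jump.
Bidder 3 against (Aggressive, Aggressive): payoffs 3, 1 → best response Aggressive.
No profile is a mutual best response for all players.

This game has no pure Nash equilibrium.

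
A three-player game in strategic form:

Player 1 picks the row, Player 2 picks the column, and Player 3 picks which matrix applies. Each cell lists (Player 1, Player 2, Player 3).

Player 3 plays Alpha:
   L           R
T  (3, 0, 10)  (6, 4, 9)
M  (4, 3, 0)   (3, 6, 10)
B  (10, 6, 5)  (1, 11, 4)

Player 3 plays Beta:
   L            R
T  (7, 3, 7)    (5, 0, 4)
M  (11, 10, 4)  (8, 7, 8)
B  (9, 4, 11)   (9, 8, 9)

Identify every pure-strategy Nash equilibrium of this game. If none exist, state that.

Player 1 against (L, Alpha): payoffs 3, 4, 10 → best response B.
Player 1 against (L, Beta): payoffs 7, 11, 9 → best response M.
Player 1 against (R, Alpha): payoffs 6, 3, 1 → best response T.
Player 1 against (R, Beta): payoffs 5, 8, 9 → best response B.
Player 2 against (T, Alpha): payoffs 0, 4 → best response R.
Player 2 against (T, Beta): payoffs 3, 0 → best response L.
Player 2 against (M, Alpha): payoffs 3, 6 → best response R.
Player 2 against (M, Beta): payoffs 10, 7 → best response L.
Player 2 against (B, Alpha): payoffs 6, 11 → best response R.
Player 2 against (B, Beta): payoffs 4, 8 → best response R.
Player 3 against (T, L): payoffs 10, 7 → best response Alpha.
Player 3 against (T, R): payoffs 9, 4 → best response Alpha.
Player 3 against (M, L): payoffs 0, 4 → best response Beta.
Player 3 against (M, R): payoffs 10, 8 → best response Alpha.
Player 3 against (B, L): payoffs 5, 11 → best response Beta.
Player 3 against (B, R): payoffs 4, 9 → best response Beta.
Mutual best responses: (T, R, Alpha); (M, L, Beta); (B, R, Beta).

Pure-strategy Nash equilibria: (T, R, Alpha); (M, L, Beta); (B, R, Beta)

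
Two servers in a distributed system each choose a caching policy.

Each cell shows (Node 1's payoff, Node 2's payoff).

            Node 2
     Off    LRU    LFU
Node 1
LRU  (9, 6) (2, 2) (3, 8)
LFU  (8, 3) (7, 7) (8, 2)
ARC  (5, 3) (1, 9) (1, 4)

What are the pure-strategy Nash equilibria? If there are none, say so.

The unique pure-strategy Nash equilibrium is (LFU, LRU).

(LRU, Off): Node 2 can switch to LFU (6 → 8). Not NE.
(LRU, LRU): Node 1 can switch to LFU (2 → 7). Not NE.
(LRU, LFU): Node 1 can switch to LFU (3 → 8). Not NE.
(LFU, Off): Node 1 can switch to LRU (8 → 9). Not NE.
(LFU, LRU): Node 1 gets 7, best alternative 2; Node 2 gets 7, best alternative 3. No profitable deviation — NE.
(LFU, LFU): Node 2 can switch to Off (2 → 3). Not NE.
(ARC, Off): Node 1 can switch to LRU (5 → 9). Not NE.
(ARC, LRU): Node 1 can switch to LRU (1 → 2). Not NE.
(ARC, LFU): Node 1 can switch to LRU (1 → 3). Not NE.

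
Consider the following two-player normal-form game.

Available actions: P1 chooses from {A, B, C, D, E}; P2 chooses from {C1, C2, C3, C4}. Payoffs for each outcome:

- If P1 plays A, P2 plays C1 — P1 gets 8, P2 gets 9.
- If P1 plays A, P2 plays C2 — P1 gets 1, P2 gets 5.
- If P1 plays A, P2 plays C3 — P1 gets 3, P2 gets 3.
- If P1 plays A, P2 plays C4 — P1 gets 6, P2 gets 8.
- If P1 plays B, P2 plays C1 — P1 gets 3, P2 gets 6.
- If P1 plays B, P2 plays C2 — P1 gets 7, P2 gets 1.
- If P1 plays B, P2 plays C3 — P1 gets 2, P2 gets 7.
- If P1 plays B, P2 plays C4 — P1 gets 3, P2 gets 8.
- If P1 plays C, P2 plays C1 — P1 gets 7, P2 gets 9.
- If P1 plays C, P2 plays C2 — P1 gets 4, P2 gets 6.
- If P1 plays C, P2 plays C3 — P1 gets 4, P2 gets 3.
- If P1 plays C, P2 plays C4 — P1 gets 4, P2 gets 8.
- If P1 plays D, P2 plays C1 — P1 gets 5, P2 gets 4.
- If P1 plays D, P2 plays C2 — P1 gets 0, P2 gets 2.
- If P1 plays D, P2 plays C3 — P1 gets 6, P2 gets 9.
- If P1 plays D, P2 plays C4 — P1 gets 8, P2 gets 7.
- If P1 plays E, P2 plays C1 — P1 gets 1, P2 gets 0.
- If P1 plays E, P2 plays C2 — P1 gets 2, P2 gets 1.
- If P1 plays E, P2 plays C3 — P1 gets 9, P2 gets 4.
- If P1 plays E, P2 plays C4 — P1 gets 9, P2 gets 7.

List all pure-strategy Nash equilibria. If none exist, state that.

P1 against C1: payoffs 8, 3, 7, 5, 1 → best response A.
P1 against C2: payoffs 1, 7, 4, 0, 2 → best response B.
P1 against C3: payoffs 3, 2, 4, 6, 9 → best response E.
P1 against C4: payoffs 6, 3, 4, 8, 9 → best response E.
P2 against A: payoffs 9, 5, 3, 8 → best response C1.
P2 against B: payoffs 6, 1, 7, 8 → best response C4.
P2 against C: payoffs 9, 6, 3, 8 → best response C1.
P2 against D: payoffs 4, 2, 9, 7 → best response C3.
P2 against E: payoffs 0, 1, 4, 7 → best response C4.
Mutual best responses: (A, C1); (E, C4).

Pure-strategy Nash equilibria: (A, C1), (E, C4)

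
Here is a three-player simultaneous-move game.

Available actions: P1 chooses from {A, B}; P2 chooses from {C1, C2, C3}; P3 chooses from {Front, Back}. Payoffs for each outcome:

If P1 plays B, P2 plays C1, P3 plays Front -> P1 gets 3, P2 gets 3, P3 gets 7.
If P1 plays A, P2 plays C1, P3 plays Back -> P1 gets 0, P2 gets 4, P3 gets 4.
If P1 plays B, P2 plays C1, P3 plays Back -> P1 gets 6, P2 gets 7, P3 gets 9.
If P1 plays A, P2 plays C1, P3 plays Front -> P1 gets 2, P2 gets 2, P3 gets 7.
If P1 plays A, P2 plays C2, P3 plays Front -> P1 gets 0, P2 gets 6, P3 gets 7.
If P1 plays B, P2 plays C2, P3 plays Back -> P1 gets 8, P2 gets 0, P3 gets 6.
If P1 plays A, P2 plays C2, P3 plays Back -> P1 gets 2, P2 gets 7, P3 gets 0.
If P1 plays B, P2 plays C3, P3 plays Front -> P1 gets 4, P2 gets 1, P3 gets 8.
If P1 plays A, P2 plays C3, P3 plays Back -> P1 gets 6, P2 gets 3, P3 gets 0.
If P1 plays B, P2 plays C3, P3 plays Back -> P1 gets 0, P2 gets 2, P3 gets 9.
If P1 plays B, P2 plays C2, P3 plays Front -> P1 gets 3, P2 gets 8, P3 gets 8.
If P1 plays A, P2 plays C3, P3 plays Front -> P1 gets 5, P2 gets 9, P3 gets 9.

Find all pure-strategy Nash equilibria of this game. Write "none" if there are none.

P1 against (C1, Front): payoffs 2, 3 → best response B.
P1 against (C1, Back): payoffs 0, 6 → best response B.
P1 against (C2, Front): payoffs 0, 3 → best response B.
P1 against (C2, Back): payoffs 2, 8 → best response B.
P1 against (C3, Front): payoffs 5, 4 → best response A.
P1 against (C3, Back): payoffs 6, 0 → best response A.
P2 against (A, Front): payoffs 2, 6, 9 → best response C3.
P2 against (A, Back): payoffs 4, 7, 3 → best response C2.
P2 against (B, Front): payoffs 3, 8, 1 → best response C2.
P2 against (B, Back): payoffs 7, 0, 2 → best response C1.
P3 against (A, C1): payoffs 7, 4 → best response Front.
P3 against (A, C2): payoffs 7, 0 → best response Front.
P3 against (A, C3): payoffs 9, 0 → best response Front.
P3 against (B, C1): payoffs 7, 9 → best response Back.
P3 against (B, C2): payoffs 8, 6 → best response Front.
P3 against (B, C3): payoffs 8, 9 → best response Back.
Mutual best responses: (A, C3, Front); (B, C1, Back); (B, C2, Front).

Pure-strategy Nash equilibria: (A, C3, Front) and (B, C1, Back) and (B, C2, Front)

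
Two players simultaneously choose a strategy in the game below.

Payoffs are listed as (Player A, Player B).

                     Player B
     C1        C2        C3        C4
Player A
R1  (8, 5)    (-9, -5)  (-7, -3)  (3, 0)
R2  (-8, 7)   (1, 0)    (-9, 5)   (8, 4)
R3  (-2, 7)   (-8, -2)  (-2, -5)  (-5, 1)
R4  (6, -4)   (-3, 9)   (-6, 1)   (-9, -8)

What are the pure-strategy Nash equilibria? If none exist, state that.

For each player, find the best response to each opponent profile; mutual best responses are the pure NE.
Player A against C1: payoffs 8, -8, -2, 6 → best response R1.
Player A against C2: payoffs -9, 1, -8, -3 → best response R2.
Player A against C3: payoffs -7, -9, -2, -6 → best response R3.
Player A against C4: payoffs 3, 8, -5, -9 → best response R2.
Player B against R1: payoffs 5, -5, -3, 0 → best response C1.
Player B against R2: payoffs 7, 0, 5, 4 → best response C1.
Player B against R3: payoffs 7, -2, -5, 1 → best response C1.
Player B against R4: payoffs -4, 9, 1, -8 → best response C2.
Mutual best responses: (R1, C1).

The unique pure-strategy Nash equilibrium is (R1, C1).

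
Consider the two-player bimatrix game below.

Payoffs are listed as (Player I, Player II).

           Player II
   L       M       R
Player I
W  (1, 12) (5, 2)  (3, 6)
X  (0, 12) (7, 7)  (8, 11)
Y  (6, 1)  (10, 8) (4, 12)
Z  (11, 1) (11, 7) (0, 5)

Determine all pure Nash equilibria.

Pure NE: (Z, M)

Player I against L: payoffs 1, 0, 6, 11 → best response Z.
Player I against M: payoffs 5, 7, 10, 11 → best response Z.
Player I against R: payoffs 3, 8, 4, 0 → best response X.
Player II against W: payoffs 12, 2, 6 → best response L.
Player II against X: payoffs 12, 7, 11 → best response L.
Player II against Y: payoffs 1, 8, 12 → best response R.
Player II against Z: payoffs 1, 7, 5 → best response M.
Mutual best responses: (Z, M).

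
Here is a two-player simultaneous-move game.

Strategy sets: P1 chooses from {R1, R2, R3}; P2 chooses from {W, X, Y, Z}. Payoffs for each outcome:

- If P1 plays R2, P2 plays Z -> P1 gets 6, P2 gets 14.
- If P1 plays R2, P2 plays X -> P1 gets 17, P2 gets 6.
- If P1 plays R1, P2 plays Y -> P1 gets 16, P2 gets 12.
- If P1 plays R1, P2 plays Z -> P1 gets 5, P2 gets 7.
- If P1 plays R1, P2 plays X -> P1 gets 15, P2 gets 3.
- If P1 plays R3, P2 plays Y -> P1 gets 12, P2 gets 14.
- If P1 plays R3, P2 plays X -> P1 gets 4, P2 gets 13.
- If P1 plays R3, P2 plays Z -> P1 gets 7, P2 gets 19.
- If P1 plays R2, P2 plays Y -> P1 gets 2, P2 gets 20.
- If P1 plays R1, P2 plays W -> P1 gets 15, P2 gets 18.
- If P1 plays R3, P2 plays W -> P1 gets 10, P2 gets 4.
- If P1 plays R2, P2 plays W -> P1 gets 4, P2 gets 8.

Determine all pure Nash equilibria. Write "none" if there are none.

Pure-strategy Nash equilibria: (R1, W) and (R3, Z)

(R1, W): P1 gets 15, best alternative 10; P2 gets 18, best alternative 12. No profitable deviation — NE.
(R1, X): P1 can switch to R2 (15 → 17). Not NE.
(R1, Y): P2 can switch to W (12 → 18). Not NE.
(R1, Z): P1 can switch to R2 (5 → 6). Not NE.
(R2, W): P1 can switch to R1 (4 → 15). Not NE.
(R2, X): P2 can switch to W (6 → 8). Not NE.
(R2, Y): P1 can switch to R1 (2 → 16). Not NE.
(R2, Z): P1 can switch to R3 (6 → 7). Not NE.
(R3, W): P1 can switch to R1 (10 → 15). Not NE.
(R3, X): P1 can switch to R1 (4 → 15). Not NE.
(R3, Y): P1 can switch to R1 (12 → 16). Not NE.
(R3, Z): P1 gets 7, best alternative 6; P2 gets 19, best alternative 14. No profitable deviation — NE.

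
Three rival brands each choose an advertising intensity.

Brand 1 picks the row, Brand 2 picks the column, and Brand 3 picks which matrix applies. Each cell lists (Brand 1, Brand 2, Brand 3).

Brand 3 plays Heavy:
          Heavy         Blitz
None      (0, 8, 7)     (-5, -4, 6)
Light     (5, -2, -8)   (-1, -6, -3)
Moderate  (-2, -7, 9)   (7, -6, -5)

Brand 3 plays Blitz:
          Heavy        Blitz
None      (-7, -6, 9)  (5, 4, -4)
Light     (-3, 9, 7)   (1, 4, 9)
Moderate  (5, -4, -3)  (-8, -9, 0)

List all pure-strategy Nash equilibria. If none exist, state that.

(None, Heavy, Heavy): Brand 1 can switch to Light (0 → 5). Not NE.
(None, Heavy, Blitz): Brand 1 can switch to Light (-7 → -3). Not NE.
(None, Blitz, Heavy): Brand 1 can switch to Light (-5 → -1). Not NE.
(None, Blitz, Blitz): Brand 3 can switch to Heavy (-4 → 6). Not NE.
(Light, Heavy, Heavy): Brand 3 can switch to Blitz (-8 → 7). Not NE.
(Light, Heavy, Blitz): Brand 1 can switch to Moderate (-3 → 5). Not NE.
(Light, Blitz, Heavy): Brand 1 can switch to Moderate (-1 → 7). Not NE.
(Light, Blitz, Blitz): Brand 1 can switch to None (1 → 5). Not NE.
(Moderate, Heavy, Heavy): Brand 1 can switch to None (-2 → 0). Not NE.
(Moderate, Heavy, Blitz): Brand 3 can switch to Heavy (-3 → 9). Not NE.
(The remaining 2 profiles each have a profitable deviation by the same check.)

No pure-strategy Nash equilibrium.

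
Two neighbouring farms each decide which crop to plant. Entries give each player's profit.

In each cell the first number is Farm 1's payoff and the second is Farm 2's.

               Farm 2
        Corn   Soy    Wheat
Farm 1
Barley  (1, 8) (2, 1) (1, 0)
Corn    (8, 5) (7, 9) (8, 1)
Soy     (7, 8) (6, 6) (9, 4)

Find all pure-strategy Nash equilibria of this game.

Farm 1 against Corn: payoffs 1, 8, 7 → best response Corn.
Farm 1 against Soy: payoffs 2, 7, 6 → best response Corn.
Farm 1 against Wheat: payoffs 1, 8, 9 → best response Soy.
Farm 2 against Barley: payoffs 8, 1, 0 → best response Corn.
Farm 2 against Corn: payoffs 5, 9, 1 → best response Soy.
Farm 2 against Soy: payoffs 8, 6, 4 → best response Corn.
Mutual best responses: (Corn, Soy).

(Corn, Soy)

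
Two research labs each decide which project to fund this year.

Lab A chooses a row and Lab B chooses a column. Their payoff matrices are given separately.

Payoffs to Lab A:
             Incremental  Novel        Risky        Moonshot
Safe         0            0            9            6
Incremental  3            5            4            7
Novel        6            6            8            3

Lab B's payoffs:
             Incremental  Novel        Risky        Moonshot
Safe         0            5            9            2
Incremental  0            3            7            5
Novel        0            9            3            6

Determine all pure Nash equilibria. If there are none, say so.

The pure Nash equilibria are (Safe, Risky); (Novel, Novel).

Lab A against Incremental: payoffs 0, 3, 6 → best response Novel.
Lab A against Novel: payoffs 0, 5, 6 → best response Novel.
Lab A against Risky: payoffs 9, 4, 8 → best response Safe.
Lab A against Moonshot: payoffs 6, 7, 3 → best response Incremental.
Lab B against Safe: payoffs 0, 5, 9, 2 → best response Risky.
Lab B against Incremental: payoffs 0, 3, 7, 5 → best response Risky.
Lab B against Novel: payoffs 0, 9, 3, 6 → best response Novel.
Mutual best responses: (Safe, Risky); (Novel, Novel).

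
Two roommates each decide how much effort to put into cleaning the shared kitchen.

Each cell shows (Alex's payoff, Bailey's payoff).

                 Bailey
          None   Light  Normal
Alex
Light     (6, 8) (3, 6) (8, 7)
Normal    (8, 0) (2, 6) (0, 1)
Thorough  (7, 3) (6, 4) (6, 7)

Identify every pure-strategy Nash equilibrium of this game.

This game has no pure Nash equilibrium.

Mark each player's best response to every combination of opponents' strategies; a profile where every player is best-responding is a pure Nash equilibrium.
Alex against None: payoffs 6, 8, 7 → best response Normal.
Alex against Light: payoffs 3, 2, 6 → best response Thorough.
Alex against Normal: payoffs 8, 0, 6 → best response Light.
Bailey against Light: payoffs 8, 6, 7 → best response None.
Bailey against Normal: payoffs 0, 6, 1 → best response Light.
Bailey against Thorough: payoffs 3, 4, 7 → best response Normal.
No profile is a mutual best response for all players.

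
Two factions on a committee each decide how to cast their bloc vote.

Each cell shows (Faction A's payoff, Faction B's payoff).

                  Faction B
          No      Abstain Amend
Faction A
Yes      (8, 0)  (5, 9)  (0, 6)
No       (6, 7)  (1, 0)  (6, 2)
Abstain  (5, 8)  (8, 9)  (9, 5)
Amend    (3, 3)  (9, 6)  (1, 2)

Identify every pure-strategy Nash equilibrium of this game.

(Yes, No): Faction B can switch to Abstain (0 → 9). Not NE.
(Yes, Abstain): Faction A can switch to Abstain (5 → 8). Not NE.
(Yes, Amend): Faction A can switch to No (0 → 6). Not NE.
(No, No): Faction A can switch to Yes (6 → 8). Not NE.
(No, Abstain): Faction A can switch to Yes (1 → 5). Not NE.
(No, Amend): Faction A can switch to Abstain (6 → 9). Not NE.
(Abstain, No): Faction A can switch to Yes (5 → 8). Not NE.
(Abstain, Abstain): Faction A can switch to Amend (8 → 9). Not NE.
(Amend, Abstain): Faction A gets 9, best alternative 8; Faction B gets 6, best alternative 3. No profitable deviation — NE.
(The remaining 3 profiles each have a profitable deviation by the same check.)

Pure NE: (Amend, Abstain)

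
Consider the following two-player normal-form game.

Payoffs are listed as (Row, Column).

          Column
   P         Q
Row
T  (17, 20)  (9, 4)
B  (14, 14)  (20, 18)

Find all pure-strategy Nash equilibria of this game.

Row against P: payoffs 17, 14 → best response T.
Row against Q: payoffs 9, 20 → best response B.
Column against T: payoffs 20, 4 → best response P.
Column against B: payoffs 14, 18 → best response Q.
Mutual best responses: (T, P); (B, Q).

Pure-strategy Nash equilibria: (T, P); (B, Q)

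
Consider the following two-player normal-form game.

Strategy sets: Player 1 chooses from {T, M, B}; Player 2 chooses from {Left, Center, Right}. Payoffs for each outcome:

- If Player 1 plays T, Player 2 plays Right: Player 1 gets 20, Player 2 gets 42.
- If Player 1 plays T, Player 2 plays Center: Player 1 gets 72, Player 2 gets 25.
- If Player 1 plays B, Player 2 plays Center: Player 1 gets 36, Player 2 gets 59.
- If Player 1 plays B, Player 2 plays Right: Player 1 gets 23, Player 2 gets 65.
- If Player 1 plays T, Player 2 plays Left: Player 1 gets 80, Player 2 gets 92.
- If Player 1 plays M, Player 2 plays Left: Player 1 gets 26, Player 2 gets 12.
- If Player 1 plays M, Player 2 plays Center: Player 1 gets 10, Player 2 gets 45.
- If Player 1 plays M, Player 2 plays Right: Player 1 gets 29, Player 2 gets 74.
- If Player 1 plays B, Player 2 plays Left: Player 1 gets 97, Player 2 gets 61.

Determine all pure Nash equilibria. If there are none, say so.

(M, Right)

(T, Left): Player 1 can switch to B (80 → 97). Not NE.
(T, Center): Player 2 can switch to Left (25 → 92). Not NE.
(T, Right): Player 1 can switch to M (20 → 29). Not NE.
(M, Left): Player 1 can switch to T (26 → 80). Not NE.
(M, Center): Player 1 can switch to T (10 → 72). Not NE.
(M, Right): Player 1 gets 29, best alternative 23; Player 2 gets 74, best alternative 45. No profitable deviation — NE.
(B, Left): Player 2 can switch to Right (61 → 65). Not NE.
(B, Center): Player 1 can switch to T (36 → 72). Not NE.
(B, Right): Player 1 can switch to M (23 → 29). Not NE.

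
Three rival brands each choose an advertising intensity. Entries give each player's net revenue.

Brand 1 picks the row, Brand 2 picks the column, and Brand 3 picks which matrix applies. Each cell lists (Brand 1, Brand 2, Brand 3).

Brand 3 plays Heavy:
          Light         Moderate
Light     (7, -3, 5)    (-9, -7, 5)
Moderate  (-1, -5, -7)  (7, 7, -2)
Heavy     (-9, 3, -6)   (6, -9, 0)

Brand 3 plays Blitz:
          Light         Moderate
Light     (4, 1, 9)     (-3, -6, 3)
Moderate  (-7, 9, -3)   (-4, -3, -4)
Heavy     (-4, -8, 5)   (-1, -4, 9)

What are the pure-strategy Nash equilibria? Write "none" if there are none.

(Light, Light, Heavy): Brand 3 can switch to Blitz (5 → 9). Not NE.
(Light, Light, Blitz): Brand 1 gets 4, best alternative -4; Brand 2 gets 1, best alternative -6; Brand 3 gets 9, best alternative 5. No profitable deviation — NE.
(Light, Moderate, Heavy): Brand 1 can switch to Moderate (-9 → 7). Not NE.
(Light, Moderate, Blitz): Brand 1 can switch to Heavy (-3 → -1). Not NE.
(Moderate, Light, Heavy): Brand 1 can switch to Light (-1 → 7). Not NE.
(Moderate, Light, Blitz): Brand 1 can switch to Light (-7 → 4). Not NE.
(Moderate, Moderate, Heavy): Brand 1 gets 7, best alternative 6; Brand 2 gets 7, best alternative -5; Brand 3 gets -2, best alternative -4. No profitable deviation — NE.
(Moderate, Moderate, Blitz): Brand 1 can switch to Light (-4 → -3). Not NE.
(Heavy, Light, Heavy): Brand 1 can switch to Light (-9 → 7). Not NE.
(Heavy, Light, Blitz): Brand 1 can switch to Light (-4 → 4). Not NE.
(Heavy, Moderate, Blitz): Brand 1 gets -1, best alternative -3; Brand 2 gets -4, best alternative -8; Brand 3 gets 9, best alternative 0. No profitable deviation — NE.
(The remaining 1 profile has a profitable deviation by the same check.)

The pure Nash equilibria are (Light, Light, Blitz) and (Moderate, Moderate, Heavy) and (Heavy, Moderate, Blitz).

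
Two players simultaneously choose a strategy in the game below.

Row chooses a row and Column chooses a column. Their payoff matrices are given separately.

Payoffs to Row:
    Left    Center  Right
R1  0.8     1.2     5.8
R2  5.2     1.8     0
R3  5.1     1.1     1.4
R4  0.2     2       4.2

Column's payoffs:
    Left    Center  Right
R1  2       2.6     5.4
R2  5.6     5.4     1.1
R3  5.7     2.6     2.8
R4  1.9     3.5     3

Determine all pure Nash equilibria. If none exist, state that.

Row against Left: payoffs 0.8, 5.2, 5.1, 0.2 → best response R2.
Row against Center: payoffs 1.2, 1.8, 1.1, 2 → best response R4.
Row against Right: payoffs 5.8, 0, 1.4, 4.2 → best response R1.
Column against R1: payoffs 2, 2.6, 5.4 → best response Right.
Column against R2: payoffs 5.6, 5.4, 1.1 → best response Left.
Column against R3: payoffs 5.7, 2.6, 2.8 → best response Left.
Column against R4: payoffs 1.9, 3.5, 3 → best response Center.
Mutual best responses: (R1, Right); (R2, Left); (R4, Center).

Pure-strategy Nash equilibria: (R1, Right); (R2, Left); (R4, Center)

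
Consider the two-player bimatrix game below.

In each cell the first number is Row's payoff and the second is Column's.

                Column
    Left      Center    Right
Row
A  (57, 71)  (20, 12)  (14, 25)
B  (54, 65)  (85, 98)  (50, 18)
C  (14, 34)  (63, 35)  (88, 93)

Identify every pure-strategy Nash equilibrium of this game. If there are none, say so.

(A, Left): Row gets 57, best alternative 54; Column gets 71, best alternative 25. No profitable deviation — NE.
(A, Center): Row can switch to B (20 → 85). Not NE.
(A, Right): Row can switch to B (14 → 50). Not NE.
(B, Left): Row can switch to A (54 → 57). Not NE.
(B, Center): Row gets 85, best alternative 63; Column gets 98, best alternative 65. No profitable deviation — NE.
(B, Right): Row can switch to C (50 → 88). Not NE.
(C, Left): Row can switch to A (14 → 57). Not NE.
(C, Center): Row can switch to B (63 → 85). Not NE.
(C, Right): Row gets 88, best alternative 50; Column gets 93, best alternative 35. No profitable deviation — NE.

(A, Left) and (B, Center) and (C, Right)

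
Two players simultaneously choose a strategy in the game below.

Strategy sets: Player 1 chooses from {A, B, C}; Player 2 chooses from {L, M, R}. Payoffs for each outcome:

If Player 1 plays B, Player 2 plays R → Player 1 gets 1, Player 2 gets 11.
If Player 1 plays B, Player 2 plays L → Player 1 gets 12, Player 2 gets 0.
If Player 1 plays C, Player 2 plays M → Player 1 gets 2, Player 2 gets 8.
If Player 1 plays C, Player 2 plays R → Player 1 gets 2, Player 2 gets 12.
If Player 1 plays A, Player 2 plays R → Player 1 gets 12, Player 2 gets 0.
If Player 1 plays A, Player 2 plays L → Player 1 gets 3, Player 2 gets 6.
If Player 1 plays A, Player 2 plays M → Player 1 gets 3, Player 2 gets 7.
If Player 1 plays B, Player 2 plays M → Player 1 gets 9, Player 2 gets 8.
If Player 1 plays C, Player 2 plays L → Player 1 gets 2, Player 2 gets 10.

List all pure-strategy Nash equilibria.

none

Player 1 against L: payoffs 3, 12, 2 → best response B.
Player 1 against M: payoffs 3, 9, 2 → best response B.
Player 1 against R: payoffs 12, 1, 2 → best response A.
Player 2 against A: payoffs 6, 7, 0 → best response M.
Player 2 against B: payoffs 0, 8, 11 → best response R.
Player 2 against C: payoffs 10, 8, 12 → best response R.
No profile is a mutual best response for all players.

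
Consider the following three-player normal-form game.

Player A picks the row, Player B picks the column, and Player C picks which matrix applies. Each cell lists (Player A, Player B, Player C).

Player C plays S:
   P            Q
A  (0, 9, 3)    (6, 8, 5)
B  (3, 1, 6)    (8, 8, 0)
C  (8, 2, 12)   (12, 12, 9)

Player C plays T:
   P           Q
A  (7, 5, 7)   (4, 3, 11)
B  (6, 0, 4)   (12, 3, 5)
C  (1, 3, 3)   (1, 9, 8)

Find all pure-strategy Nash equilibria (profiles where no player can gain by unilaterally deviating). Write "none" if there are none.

(A, P, S): Player A can switch to B (0 → 3). Not NE.
(A, P, T): Player A gets 7, best alternative 6; Player B gets 5, best alternative 3; Player C gets 7, best alternative 3. No profitable deviation — NE.
(A, Q, S): Player A can switch to B (6 → 8). Not NE.
(A, Q, T): Player A can switch to B (4 → 12). Not NE.
(B, P, S): Player A can switch to C (3 → 8). Not NE.
(B, P, T): Player A can switch to A (6 → 7). Not NE.
(B, Q, S): Player A can switch to C (8 → 12). Not NE.
(B, Q, T): Player A gets 12, best alternative 4; Player B gets 3, best alternative 0; Player C gets 5, best alternative 0. No profitable deviation — NE.
(C, P, S): Player B can switch to Q (2 → 12). Not NE.
(C, P, T): Player A can switch to A (1 → 7). Not NE.
(C, Q, S): Player A gets 12, best alternative 8; Player B gets 12, best alternative 2; Player C gets 9, best alternative 8. No profitable deviation — NE.
(The remaining 1 profile has a profitable deviation by the same check.)

Pure-strategy Nash equilibria: (A, P, T) and (B, Q, T) and (C, Q, S)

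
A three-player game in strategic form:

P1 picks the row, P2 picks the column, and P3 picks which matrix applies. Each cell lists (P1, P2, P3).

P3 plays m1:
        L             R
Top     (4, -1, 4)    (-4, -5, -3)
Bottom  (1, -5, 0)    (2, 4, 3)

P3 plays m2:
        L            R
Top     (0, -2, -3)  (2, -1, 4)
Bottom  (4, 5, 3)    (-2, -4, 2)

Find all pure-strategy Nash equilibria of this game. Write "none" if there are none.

(Top, L, m1), (Top, R, m2), (Bottom, L, m2), (Bottom, R, m1)

(Top, L, m1): P1 gets 4, best alternative 1; P2 gets -1, best alternative -5; P3 gets 4, best alternative -3. No profitable deviation — NE.
(Top, L, m2): P1 can switch to Bottom (0 → 4). Not NE.
(Top, R, m1): P1 can switch to Bottom (-4 → 2). Not NE.
(Top, R, m2): P1 gets 2, best alternative -2; P2 gets -1, best alternative -2; P3 gets 4, best alternative -3. No profitable deviation — NE.
(Bottom, L, m1): P1 can switch to Top (1 → 4). Not NE.
(Bottom, L, m2): P1 gets 4, best alternative 0; P2 gets 5, best alternative -4; P3 gets 3, best alternative 0. No profitable deviation — NE.
(Bottom, R, m1): P1 gets 2, best alternative -4; P2 gets 4, best alternative -5; P3 gets 3, best alternative 2. No profitable deviation — NE.
(Bottom, R, m2): P1 can switch to Top (-2 → 2). Not NE.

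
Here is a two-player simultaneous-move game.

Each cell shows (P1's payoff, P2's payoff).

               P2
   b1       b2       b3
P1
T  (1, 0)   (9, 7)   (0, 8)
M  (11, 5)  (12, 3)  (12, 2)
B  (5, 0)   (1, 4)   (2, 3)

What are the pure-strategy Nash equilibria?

(T, b1): P1 can switch to M (1 → 11). Not NE.
(T, b2): P1 can switch to M (9 → 12). Not NE.
(T, b3): P1 can switch to M (0 → 12). Not NE.
(M, b1): P1 gets 11, best alternative 5; P2 gets 5, best alternative 3. No profitable deviation — NE.
(M, b2): P2 can switch to b1 (3 → 5). Not NE.
(M, b3): P2 can switch to b1 (2 → 5). Not NE.
(B, b1): P1 can switch to M (5 → 11). Not NE.
(B, b2): P1 can switch to T (1 → 9). Not NE.
(B, b3): P1 can switch to M (2 → 12). Not NE.

The unique pure-strategy Nash equilibrium is (M, b1).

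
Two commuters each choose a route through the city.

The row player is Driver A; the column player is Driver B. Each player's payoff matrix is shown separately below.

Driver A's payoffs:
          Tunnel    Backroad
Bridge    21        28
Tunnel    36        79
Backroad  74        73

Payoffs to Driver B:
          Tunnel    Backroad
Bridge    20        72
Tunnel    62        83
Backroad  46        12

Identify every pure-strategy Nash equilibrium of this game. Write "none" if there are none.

Driver A against Tunnel: payoffs 21, 36, 74 → best response Backroad.
Driver A against Backroad: payoffs 28, 79, 73 → best response Tunnel.
Driver B against Bridge: payoffs 20, 72 → best response Backroad.
Driver B against Tunnel: payoffs 62, 83 → best response Backroad.
Driver B against Backroad: payoffs 46, 12 → best response Tunnel.
Mutual best responses: (Tunnel, Backroad); (Backroad, Tunnel).

The pure Nash equilibria are (Tunnel, Backroad) and (Backroad, Tunnel).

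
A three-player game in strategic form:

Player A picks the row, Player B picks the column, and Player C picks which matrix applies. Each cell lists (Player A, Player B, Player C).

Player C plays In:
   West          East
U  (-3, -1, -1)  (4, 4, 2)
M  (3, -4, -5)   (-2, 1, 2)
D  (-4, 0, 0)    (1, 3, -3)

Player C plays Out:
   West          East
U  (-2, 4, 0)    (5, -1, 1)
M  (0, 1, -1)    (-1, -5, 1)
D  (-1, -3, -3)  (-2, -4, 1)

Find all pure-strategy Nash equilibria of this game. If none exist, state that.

(U, West, In): Player A can switch to M (-3 → 3). Not NE.
(U, West, Out): Player A can switch to M (-2 → 0). Not NE.
(U, East, In): Player A gets 4, best alternative 1; Player B gets 4, best alternative -1; Player C gets 2, best alternative 1. No profitable deviation — NE.
(U, East, Out): Player B can switch to West (-1 → 4). Not NE.
(M, West, In): Player B can switch to East (-4 → 1). Not NE.
(M, West, Out): Player A gets 0, best alternative -1; Player B gets 1, best alternative -5; Player C gets -1, best alternative -5. No profitable deviation — NE.
(M, East, In): Player A can switch to U (-2 → 4). Not NE.
(M, East, Out): Player A can switch to U (-1 → 5). Not NE.
(D, West, In): Player A can switch to U (-4 → -3). Not NE.
(D, West, Out): Player A can switch to M (-1 → 0). Not NE.
(The remaining 2 profiles each have a profitable deviation by the same check.)

(U, East, In), (M, West, Out)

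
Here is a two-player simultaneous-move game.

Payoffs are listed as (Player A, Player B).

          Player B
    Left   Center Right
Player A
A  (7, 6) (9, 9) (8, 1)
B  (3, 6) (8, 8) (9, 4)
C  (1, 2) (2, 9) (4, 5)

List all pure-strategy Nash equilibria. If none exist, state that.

Player A against Left: payoffs 7, 3, 1 → best response A.
Player A against Center: payoffs 9, 8, 2 → best response A.
Player A against Right: payoffs 8, 9, 4 → best response B.
Player B against A: payoffs 6, 9, 1 → best response Center.
Player B against B: payoffs 6, 8, 4 → best response Center.
Player B against C: payoffs 2, 9, 5 → best response Center.
Mutual best responses: (A, Center).

(A, Center)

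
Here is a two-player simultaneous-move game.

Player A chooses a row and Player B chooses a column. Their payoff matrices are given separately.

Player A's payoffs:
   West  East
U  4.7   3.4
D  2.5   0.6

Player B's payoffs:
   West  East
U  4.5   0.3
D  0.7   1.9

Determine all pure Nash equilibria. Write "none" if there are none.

(U, West): Player A gets 4.7, best alternative 2.5; Player B gets 4.5, best alternative 0.3. No profitable deviation — NE.
(U, East): Player B can switch to West (0.3 → 4.5). Not NE.
(D, West): Player A can switch to U (2.5 → 4.7). Not NE.
(D, East): Player A can switch to U (0.6 → 3.4). Not NE.

The unique pure-strategy Nash equilibrium is (U, West).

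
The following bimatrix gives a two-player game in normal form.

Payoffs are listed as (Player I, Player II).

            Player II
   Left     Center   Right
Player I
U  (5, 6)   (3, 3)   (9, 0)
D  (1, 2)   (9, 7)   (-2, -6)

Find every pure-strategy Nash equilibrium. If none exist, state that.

Pure-strategy Nash equilibria: (U, Left), (D, Center)

(U, Left): Player I gets 5, best alternative 1; Player II gets 6, best alternative 3. No profitable deviation — NE.
(U, Center): Player I can switch to D (3 → 9). Not NE.
(U, Right): Player II can switch to Left (0 → 6). Not NE.
(D, Left): Player I can switch to U (1 → 5). Not NE.
(D, Center): Player I gets 9, best alternative 3; Player II gets 7, best alternative 2. No profitable deviation — NE.
(D, Right): Player I can switch to U (-2 → 9). Not NE.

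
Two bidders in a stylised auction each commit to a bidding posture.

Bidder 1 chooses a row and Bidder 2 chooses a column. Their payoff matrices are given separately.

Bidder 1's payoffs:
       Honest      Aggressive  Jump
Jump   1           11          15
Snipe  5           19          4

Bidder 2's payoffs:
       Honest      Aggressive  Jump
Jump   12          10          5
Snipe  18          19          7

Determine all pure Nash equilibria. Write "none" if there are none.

Bidder 1 against Honest: payoffs 1, 5 → best response Snipe.
Bidder 1 against Aggressive: payoffs 11, 19 → best response Snipe.
Bidder 1 against Jump: payoffs 15, 4 → best response Jump.
Bidder 2 against Jump: payoffs 12, 10, 5 → best response Honest.
Bidder 2 against Snipe: payoffs 18, 19, 7 → best response Aggressive.
Mutual best responses: (Snipe, Aggressive).

Pure NE: (Snipe, Aggressive)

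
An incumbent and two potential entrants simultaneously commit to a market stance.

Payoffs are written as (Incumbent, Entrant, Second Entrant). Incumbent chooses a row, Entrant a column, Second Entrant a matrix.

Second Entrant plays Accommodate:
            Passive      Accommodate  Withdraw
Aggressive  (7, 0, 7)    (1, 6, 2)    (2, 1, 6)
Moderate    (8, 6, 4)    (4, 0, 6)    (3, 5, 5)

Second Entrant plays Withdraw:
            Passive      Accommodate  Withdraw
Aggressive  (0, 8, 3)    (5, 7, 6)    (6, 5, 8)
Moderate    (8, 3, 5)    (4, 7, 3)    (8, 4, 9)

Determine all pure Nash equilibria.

This game has no pure Nash equilibrium.

Check each profile: it is a Nash equilibrium iff no player can strictly gain by switching unilaterally.
(Aggressive, Passive, Accommodate): Incumbent can switch to Moderate (7 → 8). Not NE.
(Aggressive, Passive, Withdraw): Incumbent can switch to Moderate (0 → 8). Not NE.
(Aggressive, Accommodate, Accommodate): Incumbent can switch to Moderate (1 → 4). Not NE.
(Aggressive, Accommodate, Withdraw): Entrant can switch to Passive (7 → 8). Not NE.
(Aggressive, Withdraw, Accommodate): Incumbent can switch to Moderate (2 → 3). Not NE.
(Aggressive, Withdraw, Withdraw): Incumbent can switch to Moderate (6 → 8). Not NE.
(Moderate, Passive, Accommodate): Second Entrant can switch to Withdraw (4 → 5). Not NE.
(Moderate, Passive, Withdraw): Entrant can switch to Accommodate (3 → 7). Not NE.
(Moderate, Accommodate, Accommodate): Entrant can switch to Passive (0 → 6). Not NE.
(Moderate, Accommodate, Withdraw): Incumbent can switch to Aggressive (4 → 5). Not NE.
(The remaining 2 profiles each have a profitable deviation by the same check.)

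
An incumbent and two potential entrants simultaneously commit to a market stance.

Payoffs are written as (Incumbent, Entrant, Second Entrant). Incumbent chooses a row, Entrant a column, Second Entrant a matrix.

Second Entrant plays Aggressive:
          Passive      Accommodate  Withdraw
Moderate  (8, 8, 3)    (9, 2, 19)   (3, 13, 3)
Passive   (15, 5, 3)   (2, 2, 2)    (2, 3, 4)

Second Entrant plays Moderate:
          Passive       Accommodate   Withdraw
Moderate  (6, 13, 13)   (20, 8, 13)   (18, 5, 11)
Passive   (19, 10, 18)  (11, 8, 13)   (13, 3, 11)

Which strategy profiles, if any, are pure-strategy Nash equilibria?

Incumbent against (Passive, Aggressive): payoffs 8, 15 → best response Passive.
Incumbent against (Passive, Moderate): payoffs 6, 19 → best response Passive.
Incumbent against (Accommodate, Aggressive): payoffs 9, 2 → best response Moderate.
Incumbent against (Accommodate, Moderate): payoffs 20, 11 → best response Moderate.
Incumbent against (Withdraw, Aggressive): payoffs 3, 2 → best response Moderate.
Incumbent against (Withdraw, Moderate): payoffs 18, 13 → best response Moderate.
Entrant against (Moderate, Aggressive): payoffs 8, 2, 13 → best response Withdraw.
Entrant against (Moderate, Moderate): payoffs 13, 8, 5 → best response Passive.
Entrant against (Passive, Aggressive): payoffs 5, 2, 3 → best response Passive.
Entrant against (Passive, Moderate): payoffs 10, 8, 3 → best response Passive.
Second Entrant against (Moderate, Passive): payoffs 3, 13 → best response Moderate.
Second Entrant against (Moderate, Accommodate): payoffs 19, 13 → best response Aggressive.
Second Entrant against (Moderate, Withdraw): payoffs 3, 11 → best response Moderate.
Second Entrant against (Passive, Passive): payoffs 3, 18 → best response Moderate.
Second Entrant against (Passive, Accommodate): payoffs 2, 13 → best response Moderate.
Second Entrant against (Passive, Withdraw): payoffs 4, 11 → best response Moderate.
Mutual best responses: (Passive, Passive, Moderate).

The unique pure-strategy Nash equilibrium is (Passive, Passive, Moderate).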